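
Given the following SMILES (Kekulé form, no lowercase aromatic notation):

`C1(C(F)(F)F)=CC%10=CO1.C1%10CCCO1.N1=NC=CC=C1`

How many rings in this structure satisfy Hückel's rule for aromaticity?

2

The SMILES encodes a five-membered ring of four carbons and one oxygen, with two C=C double bonds; a five-membered saturated ring of four carbons and one oxygen; a six-membered ring with two adjacent nitrogens and three alternating double bonds.
The 5-membered ring with one oxygen is fully conjugated (every ring atom contributes a p orbital); 2 ring double bonds (4 π electrons) plus a heteroatom lone pair (2) give 6 π electrons. 6 = 4(1)+2, so it is aromatic (furan).
The second 5-membered ring with one oxygen has only sp³ atoms, so it is not fully conjugated — not aromatic (tetrahydrofuran).
The 6-membered ring with two nitrogens (1,2) is planar and fully conjugated; 3 ring double bonds give 6 π electrons. Since 6 = 4n+2 (n=1), it is aromatic (pyridazine).
2 of the 3 rings are aromatic. Total: 2.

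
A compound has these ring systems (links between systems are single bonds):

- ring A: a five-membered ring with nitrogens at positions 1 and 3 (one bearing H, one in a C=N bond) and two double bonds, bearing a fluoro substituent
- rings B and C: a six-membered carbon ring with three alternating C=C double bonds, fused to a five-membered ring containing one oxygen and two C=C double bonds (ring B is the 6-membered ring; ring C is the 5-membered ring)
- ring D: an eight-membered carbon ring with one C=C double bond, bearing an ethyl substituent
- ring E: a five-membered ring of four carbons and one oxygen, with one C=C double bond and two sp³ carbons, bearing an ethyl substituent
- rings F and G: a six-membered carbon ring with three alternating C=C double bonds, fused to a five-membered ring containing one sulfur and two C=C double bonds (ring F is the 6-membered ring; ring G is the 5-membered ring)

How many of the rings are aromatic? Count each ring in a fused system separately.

5

Ring A is fully conjugated (every ring atom contributes a p orbital); 2 ring double bonds (4 π electrons) plus a heteroatom lone pair (2) give 6 π electrons. Since 6 = 4n+2 (n=1), ring A is aromatic (imidazole).
Rings B and C form a fused bicyclic system (with one oxygen) with 9 sp² atoms and 10 π electrons from ring double bonds plus a heteroatom lone pair. 10 = 4(2)+2, so the system is aromatic and both rings count as aromatic (benzofuran).
Ring D has six sp³ carbons, so it is not fully conjugated — not aromatic (cyclooctene).
Ring E has two sp³ carbons, so it is not fully conjugated — not aromatic (2,3-dihydrofuran).
Rings F and G form a fused bicyclic system (with one sulfur) with 9 sp² atoms and 10 π electrons from ring double bonds plus a heteroatom lone pair. 10 = 4(2)+2, so the system is aromatic and both rings count as aromatic (benzothiophene).
Aromatic: A, B, C, F, G. Total: 5.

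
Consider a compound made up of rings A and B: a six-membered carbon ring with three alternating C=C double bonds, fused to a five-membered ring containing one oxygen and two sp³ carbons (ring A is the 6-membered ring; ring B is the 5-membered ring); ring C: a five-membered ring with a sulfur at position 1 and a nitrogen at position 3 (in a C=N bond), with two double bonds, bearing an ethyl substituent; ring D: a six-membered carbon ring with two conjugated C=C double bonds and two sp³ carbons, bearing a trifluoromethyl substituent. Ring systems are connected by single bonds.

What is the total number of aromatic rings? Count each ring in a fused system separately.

Ring A is planar and fully conjugated; 3 ring double bonds give 6 π electrons. That satisfies 4n+2 with n=1, so ring A is aromatic (benzene ring).
Ring B has two sp³ carbons, so it is not fully conjugated — not aromatic (oxolane ring).
Ring C is fully conjugated (every ring atom contributes a p orbital); 2 ring double bonds (4 π electrons) plus a heteroatom lone pair (2) give 6 π electrons. 6 = 4(1)+2, so ring C is aromatic (thiazole).
Ring D has two sp³ carbons, so it is not fully conjugated — not aromatic (1,3-cyclohexadiene).
Aromatic: A, C. Total: 2.

2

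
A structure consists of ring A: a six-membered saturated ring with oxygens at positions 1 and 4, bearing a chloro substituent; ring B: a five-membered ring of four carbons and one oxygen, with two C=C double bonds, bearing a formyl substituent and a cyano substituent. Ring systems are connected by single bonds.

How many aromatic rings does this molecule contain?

1

Ring A has only sp³ atoms, so it is not fully conjugated — not aromatic (1,4-dioxane).
Ring B is fully conjugated (every ring atom contributes a p orbital); 2 ring double bonds (4 π electrons) plus a heteroatom lone pair (2) give 6 π electrons. Since 6 = 4n+2 (n=1), ring B is aromatic (furan).
Aromatic: B. Total: 1.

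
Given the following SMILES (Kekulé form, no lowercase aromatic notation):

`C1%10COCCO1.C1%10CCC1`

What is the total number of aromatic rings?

0

The SMILES encodes a six-membered saturated ring with oxygens at positions 1 and 4; a four-membered saturated carbon ring.
The 6-membered ring with two oxygens (1,4) has only sp³ atoms, so it is not fully conjugated — not aromatic (1,4-dioxane).
The 4-membered ring has only sp³ atoms, so it is not fully conjugated — not aromatic (cyclobutane).
None of the rings are aromatic. Total: 0.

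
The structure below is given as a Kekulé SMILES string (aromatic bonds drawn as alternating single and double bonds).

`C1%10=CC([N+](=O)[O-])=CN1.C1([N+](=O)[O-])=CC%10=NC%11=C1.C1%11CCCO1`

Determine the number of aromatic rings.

The SMILES encodes a five-membered ring of four carbons and one nitrogen bearing a hydrogen, with two C=C double bonds; a six-membered ring of five carbons and one nitrogen with three alternating double bonds; a five-membered saturated ring of four carbons and one oxygen.
The 5-membered ring with one N–H is planar and fully conjugated; 2 ring double bonds (4 π electrons) plus a heteroatom lone pair (2) give 6 π electrons. That satisfies 4n+2 with n=1, so it is aromatic (pyrrole).
The 6-membered ring with one nitrogen is fully conjugated (every ring atom contributes a p orbital); 3 ring double bonds give 6 π electrons. Since 6 = 4n+2 (n=1), it is aromatic (pyridine).
The 5-membered ring with one oxygen has only sp³ atoms, so it is not fully conjugated — not aromatic (tetrahydrofuran).
2 of the 3 rings are aromatic. Total: 2.

2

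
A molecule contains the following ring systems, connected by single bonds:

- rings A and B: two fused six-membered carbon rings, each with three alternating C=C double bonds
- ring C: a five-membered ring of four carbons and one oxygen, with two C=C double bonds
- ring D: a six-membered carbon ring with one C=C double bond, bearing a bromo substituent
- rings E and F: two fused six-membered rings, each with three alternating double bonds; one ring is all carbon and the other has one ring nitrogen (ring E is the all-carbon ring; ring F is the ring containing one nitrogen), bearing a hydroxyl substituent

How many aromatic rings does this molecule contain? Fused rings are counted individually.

5

Rings A and B form a fused bicyclic system with 10 sp² atoms and 10 π electrons from ring double bonds. 10 = 4(2)+2, so the system is aromatic and both rings count as aromatic (naphthalene).
Ring C is planar and fully conjugated; 2 ring double bonds (4 π electrons) plus a heteroatom lone pair (2) give 6 π electrons. Since 6 = 4n+2 (n=1), ring C is aromatic (furan).
Ring D has four sp³ carbons, so it is not fully conjugated — not aromatic (cyclohexene).
Rings E and F form a fused bicyclic system (with one nitrogen) with 10 sp² atoms and 10 π electrons from ring double bonds. 10 = 4(2)+2, so the system is aromatic and both rings count as aromatic (quinoline).
Aromatic: A, B, C, E, F. Total: 5.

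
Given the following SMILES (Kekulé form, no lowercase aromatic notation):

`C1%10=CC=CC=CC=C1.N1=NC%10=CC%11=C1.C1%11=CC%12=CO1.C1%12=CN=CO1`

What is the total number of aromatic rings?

The SMILES encodes an eight-membered carbon ring with four alternating C=C double bonds; a six-membered ring with two adjacent nitrogens and three alternating double bonds; a five-membered ring of four carbons and one oxygen, with two C=C double bonds; a five-membered ring with an oxygen at position 1 and a nitrogen at position 3 (in a C=N bond), with two double bonds.
The 8-membered ring has only sp² ring atoms; a planar conformation would have a fully conjugated π system of 8 electrons. But 8 = 4(2), which is 4n not 4n+2, so it is not aromatic (cyclooctatetraene) — cyclooctatetraene distorts into a non-planar tub to avoid antiaromaticity.
The 6-membered ring with two nitrogens (1,2) is planar and fully conjugated; 3 ring double bonds give 6 π electrons. That satisfies 4n+2 with n=1, so it is aromatic (pyridazine).
The 5-membered ring with one oxygen is fully conjugated (every ring atom contributes a p orbital); 2 ring double bonds (4 π electrons) plus a heteroatom lone pair (2) give 6 π electrons. That satisfies 4n+2 with n=1, so it is aromatic (furan).
The 5-membered ring with one oxygen and one =N– has a continuous p-orbital overlap around the ring; 2 ring double bonds (4 π electrons) plus a heteroatom lone pair (2) give 6 π electrons. Since 6 = 4n+2 (n=1), it is aromatic (oxazole).
3 of the 4 rings are aromatic. Total: 3.

3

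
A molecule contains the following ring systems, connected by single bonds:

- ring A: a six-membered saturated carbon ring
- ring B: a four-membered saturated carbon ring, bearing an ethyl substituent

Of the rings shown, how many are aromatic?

Ring A has only sp³ atoms, so it is not fully conjugated — not aromatic (cyclohexane).
Ring B has only sp³ atoms, so it is not fully conjugated — not aromatic (cyclobutane).
No ring is aromatic. Total: 0.

0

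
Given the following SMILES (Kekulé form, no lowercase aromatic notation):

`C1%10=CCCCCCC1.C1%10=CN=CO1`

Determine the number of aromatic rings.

The SMILES encodes an eight-membered carbon ring with one C=C double bond; a five-membered ring with an oxygen at position 1 and a nitrogen at position 3 (in a C=N bond), with two double bonds.
The 8-membered ring has six sp³ carbons, so it is not fully conjugated — not aromatic (cyclooctene).
The 5-membered ring with one oxygen and one =N– is fully conjugated (every ring atom contributes a p orbital); 2 ring double bonds (4 π electrons) plus a heteroatom lone pair (2) give 6 π electrons. That satisfies 4n+2 with n=1, so it is aromatic (oxazole).
1 of the 2 rings is aromatic. Total: 1.

1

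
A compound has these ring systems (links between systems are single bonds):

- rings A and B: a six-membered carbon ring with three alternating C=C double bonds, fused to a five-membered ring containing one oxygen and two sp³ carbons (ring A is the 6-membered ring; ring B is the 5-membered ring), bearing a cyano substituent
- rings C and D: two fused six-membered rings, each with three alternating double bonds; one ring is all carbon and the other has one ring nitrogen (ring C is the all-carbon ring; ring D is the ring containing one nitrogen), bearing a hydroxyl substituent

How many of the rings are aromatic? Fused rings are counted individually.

3

Ring A is planar and fully conjugated; 3 ring double bonds give 6 π electrons. That satisfies 4n+2 with n=1, so ring A is aromatic (benzene ring).
Ring B has two sp³ carbons, so it is not fully conjugated — not aromatic (oxolane ring).
Rings C and D form a fused bicyclic system (with one nitrogen) with 10 sp² atoms and 10 π electrons from ring double bonds. 10 = 4(2)+2, so the system is aromatic and both rings count as aromatic (quinoline).
Aromatic: A, C, D. Total: 3.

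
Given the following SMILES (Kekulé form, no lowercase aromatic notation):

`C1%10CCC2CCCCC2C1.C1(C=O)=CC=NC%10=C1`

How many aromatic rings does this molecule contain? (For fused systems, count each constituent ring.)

The SMILES encodes two fused six-membered saturated carbon rings; a six-membered ring of five carbons and one nitrogen with three alternating double bonds.
The 6-membered ring has only sp³ atoms, so it is not fully conjugated — not aromatic (cyclohexane ring).
The second 6-membered ring has only sp³ atoms, so it is not fully conjugated — not aromatic (cyclohexane ring).
The 6-membered ring with one nitrogen is planar and fully conjugated; 3 ring double bonds give 6 π electrons. That satisfies 4n+2 with n=1, so it is aromatic (pyridine).
1 of the 3 rings is aromatic. Total: 1.

1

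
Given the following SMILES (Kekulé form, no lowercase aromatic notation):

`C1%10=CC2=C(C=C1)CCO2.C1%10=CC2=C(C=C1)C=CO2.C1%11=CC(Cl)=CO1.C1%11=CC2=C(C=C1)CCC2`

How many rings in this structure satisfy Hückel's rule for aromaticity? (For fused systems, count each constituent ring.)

5

The SMILES encodes a six-membered carbon ring with three alternating C=C double bonds, fused to a five-membered ring containing one oxygen and two sp³ carbons; a six-membered carbon ring with three alternating C=C double bonds, fused to a five-membered ring containing one oxygen and two C=C double bonds; a five-membered ring of four carbons and one oxygen, with two C=C double bonds; a six-membered carbon ring with three alternating C=C double bonds, fused to a saturated five-membered carbon ring.
The 6-membered ring is planar and fully conjugated; 3 ring double bonds give 6 π electrons. Since 6 = 4n+2 (n=1), it is aromatic (benzene ring).
The 5-membered ring with one oxygen has two sp³ carbons, so it is not fully conjugated — not aromatic (oxolane ring).
The fused 6/5-membered bicyclic (with one oxygen) is a single π system with 9 sp² atoms and 10 π electrons from ring double bonds plus a heteroatom lone pair. 10 = 4(2)+2, so the system is aromatic and both rings count as aromatic (benzofuran).
The second 5-membered ring with one oxygen has a continuous p-orbital overlap around the ring; 2 ring double bonds (4 π electrons) plus a heteroatom lone pair (2) give 6 π electrons. That satisfies 4n+2 with n=1, so it is aromatic (furan).
The second 6-membered ring is planar and fully conjugated; 3 ring double bonds give 6 π electrons. Since 6 = 4n+2 (n=1), it is aromatic (benzene ring).
The 5-membered ring has three sp³ carbons, so it is not fully conjugated — not aromatic (cyclopentane ring).
5 of the 7 rings are aromatic. Total: 5.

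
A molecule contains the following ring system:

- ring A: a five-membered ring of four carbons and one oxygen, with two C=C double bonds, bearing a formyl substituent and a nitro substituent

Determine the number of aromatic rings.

1

Ring A is planar and fully conjugated; 2 ring double bonds (4 π electrons) plus a heteroatom lone pair (2) give 6 π electrons. That satisfies 4n+2 with n=1, so ring A is aromatic (furan).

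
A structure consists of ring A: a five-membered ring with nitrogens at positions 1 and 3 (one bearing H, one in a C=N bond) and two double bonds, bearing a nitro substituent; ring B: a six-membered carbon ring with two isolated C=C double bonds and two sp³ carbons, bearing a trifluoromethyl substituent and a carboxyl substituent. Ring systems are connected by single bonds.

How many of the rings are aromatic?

Ring A is planar and fully conjugated; 2 ring double bonds (4 π electrons) plus a heteroatom lone pair (2) give 6 π electrons. That satisfies 4n+2 with n=1, so ring A is aromatic (imidazole).
Ring B has two sp³ carbons, so it is not fully conjugated — not aromatic (1,4-cyclohexadiene).
Aromatic: A. Total: 1.

1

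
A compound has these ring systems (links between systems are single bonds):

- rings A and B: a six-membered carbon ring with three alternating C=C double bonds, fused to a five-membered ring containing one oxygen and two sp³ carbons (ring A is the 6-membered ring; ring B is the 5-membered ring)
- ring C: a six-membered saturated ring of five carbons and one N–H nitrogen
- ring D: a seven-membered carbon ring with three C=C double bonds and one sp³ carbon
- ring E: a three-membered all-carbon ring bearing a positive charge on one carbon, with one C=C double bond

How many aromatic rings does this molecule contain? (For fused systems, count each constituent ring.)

Ring A has a continuous p-orbital overlap around the ring; 3 ring double bonds give 6 π electrons. 6 = 4(1)+2, so ring A is aromatic (benzene ring).
Ring B has two sp³ carbons, so it is not fully conjugated — not aromatic (oxolane ring).
Ring C has only sp³ atoms, so it is not fully conjugated — not aromatic (piperidine).
Ring D has one sp³ carbon, so it is not fully conjugated — not aromatic (cycloheptatriene).
Ring E has a continuous p-orbital overlap around the ring; 1 ring double bond (2 π electrons) plus the carbocation's empty p orbital (0, but keeps the ring conjugated) give 2 π electrons. That satisfies 4n+2 with n=0, so ring E is aromatic (cyclopropenyl cation).
Aromatic: A, E. Total: 2.

2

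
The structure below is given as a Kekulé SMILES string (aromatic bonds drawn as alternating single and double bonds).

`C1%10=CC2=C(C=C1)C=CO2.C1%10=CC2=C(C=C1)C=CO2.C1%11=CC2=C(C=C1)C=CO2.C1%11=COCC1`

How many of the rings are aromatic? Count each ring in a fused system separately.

6

The SMILES encodes a six-membered carbon ring with three alternating C=C double bonds, fused to a five-membered ring containing one oxygen and two C=C double bonds; a six-membered carbon ring with three alternating C=C double bonds, fused to a five-membered ring containing one oxygen and two C=C double bonds; a six-membered carbon ring with three alternating C=C double bonds, fused to a five-membered ring containing one oxygen and two C=C double bonds; a five-membered ring of four carbons and one oxygen, with one C=C double bond and two sp³ carbons.
The fused 6/5-membered bicyclic (with one oxygen) is a single π system with 9 sp² atoms and 10 π electrons from ring double bonds plus a heteroatom lone pair. 10 = 4(2)+2, so the system is aromatic and both rings count as aromatic (benzofuran).
The fused 6/5-membered bicyclic (with one oxygen) is a single π system with 9 sp² atoms and 10 π electrons from ring double bonds plus a heteroatom lone pair. 10 = 4(2)+2, so the system is aromatic and both rings count as aromatic (benzofuran).
The fused 6/5-membered bicyclic (with one oxygen) is a single π system with 9 sp² atoms and 10 π electrons from ring double bonds plus a heteroatom lone pair. 10 = 4(2)+2, so the system is aromatic and both rings count as aromatic (benzofuran).
The 5-membered ring with one oxygen has two sp³ carbons, so it is not fully conjugated — not aromatic (2,3-dihydrofuran).
6 of the 7 rings are aromatic. Total: 6.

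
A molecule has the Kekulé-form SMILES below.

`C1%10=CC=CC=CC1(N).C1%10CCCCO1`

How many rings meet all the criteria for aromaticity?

The SMILES encodes a seven-membered carbon ring with three C=C double bonds and one sp³ carbon; a six-membered saturated ring of five carbons and one oxygen.
The 7-membered ring has one sp³ carbon, so it is not fully conjugated — not aromatic (cycloheptatriene).
The 6-membered ring with one oxygen has only sp³ atoms, so it is not fully conjugated — not aromatic (tetrahydropyran).
None of the rings are aromatic. Total: 0.

0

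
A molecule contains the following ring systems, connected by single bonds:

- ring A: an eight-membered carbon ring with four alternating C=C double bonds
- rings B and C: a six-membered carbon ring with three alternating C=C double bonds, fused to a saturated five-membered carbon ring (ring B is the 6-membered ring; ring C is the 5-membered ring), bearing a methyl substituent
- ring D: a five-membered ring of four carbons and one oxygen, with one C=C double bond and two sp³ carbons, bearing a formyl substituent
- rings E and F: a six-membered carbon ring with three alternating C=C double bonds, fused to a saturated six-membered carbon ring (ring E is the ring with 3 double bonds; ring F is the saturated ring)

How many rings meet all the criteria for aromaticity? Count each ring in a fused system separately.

Ring A has only sp² ring atoms; a planar conformation would have a fully conjugated π system of 8 electrons. But 8 = 4(2), which is 4n not 4n+2, so ring A is not aromatic (cyclooctatetraene) — cyclooctatetraene distorts into a non-planar tub to avoid antiaromaticity.
Ring B is planar and fully conjugated; 3 ring double bonds give 6 π electrons. That satisfies 4n+2 with n=1, so ring B is aromatic (benzene ring).
Ring C has three sp³ carbons, so it is not fully conjugated — not aromatic (cyclopentane ring).
Ring D has two sp³ carbons, so it is not fully conjugated — not aromatic (2,3-dihydrofuran).
Ring E is planar and fully conjugated; 3 ring double bonds give 6 π electrons. That satisfies 4n+2 with n=1, so ring E is aromatic (benzene ring).
Ring F has four sp³ carbons, so it is not fully conjugated — not aromatic (cyclohexane ring).
Aromatic: B, E. Total: 2.

2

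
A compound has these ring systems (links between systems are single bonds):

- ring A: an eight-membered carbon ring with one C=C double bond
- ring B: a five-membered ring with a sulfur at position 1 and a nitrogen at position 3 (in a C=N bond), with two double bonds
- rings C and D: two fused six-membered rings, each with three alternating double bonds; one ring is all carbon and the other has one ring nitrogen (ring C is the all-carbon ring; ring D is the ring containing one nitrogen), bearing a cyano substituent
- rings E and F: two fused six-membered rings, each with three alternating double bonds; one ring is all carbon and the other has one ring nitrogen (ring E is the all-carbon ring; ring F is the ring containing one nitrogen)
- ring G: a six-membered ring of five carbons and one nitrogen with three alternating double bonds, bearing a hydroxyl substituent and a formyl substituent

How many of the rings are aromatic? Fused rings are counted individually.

Ring A has six sp³ carbons, so it is not fully conjugated — not aromatic (cyclooctene).
Ring B is planar and fully conjugated; 2 ring double bonds (4 π electrons) plus a heteroatom lone pair (2) give 6 π electrons. That satisfies 4n+2 with n=1, so ring B is aromatic (thiazole).
Rings C and D form a fused bicyclic system (with one nitrogen) with 10 sp² atoms and 10 π electrons from ring double bonds. 10 = 4(2)+2, so the system is aromatic and both rings count as aromatic (quinoline).
Rings E and F form a fused bicyclic system (with one nitrogen) with 10 sp² atoms and 10 π electrons from ring double bonds. 10 = 4(2)+2, so the system is aromatic and both rings count as aromatic (quinoline).
Ring G has a continuous p-orbital overlap around the ring; 3 ring double bonds give 6 π electrons. That satisfies 4n+2 with n=1, so ring G is aromatic (pyridine).
Aromatic: B, C, D, E, F, G. Total: 6.

6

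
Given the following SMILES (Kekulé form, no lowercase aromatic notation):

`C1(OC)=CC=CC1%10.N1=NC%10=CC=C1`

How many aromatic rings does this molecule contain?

The SMILES encodes a five-membered carbon ring with two conjugated C=C double bonds and one sp³ carbon; a six-membered ring with two adjacent nitrogens and three alternating double bonds.
The 5-membered ring has one sp³ carbon, so it is not fully conjugated — not aromatic (cyclopentadiene).
The 6-membered ring with two nitrogens (1,2) is fully conjugated (every ring atom contributes a p orbital); 3 ring double bonds give 6 π electrons. Since 6 = 4n+2 (n=1), it is aromatic (pyridazine).
1 of the 2 rings is aromatic. Total: 1.

1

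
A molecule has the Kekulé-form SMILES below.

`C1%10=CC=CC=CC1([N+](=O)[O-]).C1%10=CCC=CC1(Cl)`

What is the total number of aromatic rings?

The SMILES encodes a seven-membered carbon ring with three C=C double bonds and one sp³ carbon; a six-membered carbon ring with two isolated C=C double bonds and two sp³ carbons.
The 7-membered ring has one sp³ carbon, so it is not fully conjugated — not aromatic (cycloheptatriene).
The 6-membered ring has two sp³ carbons, so it is not fully conjugated — not aromatic (1,4-cyclohexadiene).
None of the rings are aromatic. Total: 0.

0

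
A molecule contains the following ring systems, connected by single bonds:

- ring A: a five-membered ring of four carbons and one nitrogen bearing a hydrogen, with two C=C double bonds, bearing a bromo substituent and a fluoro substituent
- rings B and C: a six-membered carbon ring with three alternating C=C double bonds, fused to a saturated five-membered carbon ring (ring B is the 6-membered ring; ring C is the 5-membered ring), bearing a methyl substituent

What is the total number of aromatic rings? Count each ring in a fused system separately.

Ring A is fully conjugated (every ring atom contributes a p orbital); 2 ring double bonds (4 π electrons) plus a heteroatom lone pair (2) give 6 π electrons. That satisfies 4n+2 with n=1, so ring A is aromatic (pyrrole).
Ring B has a continuous p-orbital overlap around the ring; 3 ring double bonds give 6 π electrons. 6 = 4(1)+2, so ring B is aromatic (benzene ring).
Ring C has three sp³ carbons, so it is not fully conjugated — not aromatic (cyclopentane ring).
Aromatic: A, B. Total: 2.

2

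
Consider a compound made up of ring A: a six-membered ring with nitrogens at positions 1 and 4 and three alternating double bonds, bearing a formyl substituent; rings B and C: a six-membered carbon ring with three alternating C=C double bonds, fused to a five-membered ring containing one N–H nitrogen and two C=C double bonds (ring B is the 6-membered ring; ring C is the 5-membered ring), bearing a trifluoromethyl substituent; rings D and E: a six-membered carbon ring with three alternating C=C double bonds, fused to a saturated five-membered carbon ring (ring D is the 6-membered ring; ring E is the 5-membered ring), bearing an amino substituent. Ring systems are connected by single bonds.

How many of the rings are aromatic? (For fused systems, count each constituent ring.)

Ring A is fully conjugated (every ring atom contributes a p orbital); 3 ring double bonds give 6 π electrons. Since 6 = 4n+2 (n=1), ring A is aromatic (pyrazine).
Rings B and C form a fused bicyclic system (with one N–H) with 9 sp² atoms and 10 π electrons from ring double bonds plus a heteroatom lone pair. 10 = 4(2)+2, so the system is aromatic and both rings count as aromatic (indole).
Ring D has a continuous p-orbital overlap around the ring; 3 ring double bonds give 6 π electrons. 6 = 4(1)+2, so ring D is aromatic (benzene ring).
Ring E has three sp³ carbons, so it is not fully conjugated — not aromatic (cyclopentane ring).
Aromatic: A, B, C, D. Total: 4.

4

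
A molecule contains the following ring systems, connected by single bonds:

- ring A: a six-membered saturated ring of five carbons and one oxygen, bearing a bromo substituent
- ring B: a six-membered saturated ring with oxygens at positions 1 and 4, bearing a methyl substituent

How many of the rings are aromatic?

0

Ring A has only sp³ atoms, so it is not fully conjugated — not aromatic (tetrahydropyran).
Ring B has only sp³ atoms, so it is not fully conjugated — not aromatic (1,4-dioxane).
No ring is aromatic. Total: 0.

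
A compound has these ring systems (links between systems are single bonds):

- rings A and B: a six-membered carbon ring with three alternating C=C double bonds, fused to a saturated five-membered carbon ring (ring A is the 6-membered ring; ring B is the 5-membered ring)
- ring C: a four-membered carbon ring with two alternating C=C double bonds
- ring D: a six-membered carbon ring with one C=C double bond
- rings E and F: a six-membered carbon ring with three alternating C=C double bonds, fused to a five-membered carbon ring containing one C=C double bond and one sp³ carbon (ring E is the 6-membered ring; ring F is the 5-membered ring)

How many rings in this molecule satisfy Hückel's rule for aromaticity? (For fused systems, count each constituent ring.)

2

Ring A is fully conjugated (every ring atom contributes a p orbital); 3 ring double bonds give 6 π electrons. 6 = 4(1)+2, so ring A is aromatic (benzene ring).
Ring B has three sp³ carbons, so it is not fully conjugated — not aromatic (cyclopentane ring).
Ring C has only sp² ring atoms; a planar conformation would have a fully conjugated π system of 4 electrons. But 4 = 4(1), which is 4n not 4n+2, so ring C is not aromatic (cyclobutadiene) — cyclobutadiene is antiaromatic and distorts to a rectangle.
Ring D has four sp³ carbons, so it is not fully conjugated — not aromatic (cyclohexene).
Ring E is fully conjugated (every ring atom contributes a p orbital); 3 ring double bonds give 6 π electrons. 6 = 4(1)+2, so ring E is aromatic (benzene ring).
Ring F has one sp³ carbon, so it is not fully conjugated — not aromatic (cyclopentene ring).
Aromatic: A, E. Total: 2.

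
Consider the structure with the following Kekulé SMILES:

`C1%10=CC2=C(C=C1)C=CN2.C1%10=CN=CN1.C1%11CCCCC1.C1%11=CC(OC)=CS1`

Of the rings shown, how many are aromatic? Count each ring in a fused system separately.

4

The SMILES encodes a six-membered carbon ring with three alternating C=C double bonds, fused to a five-membered ring containing one N–H nitrogen and two C=C double bonds; a five-membered ring with nitrogens at positions 1 and 3 (one bearing H, one in a C=N bond) and two double bonds; a six-membered saturated carbon ring; a five-membered ring of four carbons and one sulfur, with two C=C double bonds.
The fused 6/5-membered bicyclic (with one N–H) is a single π system with 9 sp² atoms and 10 π electrons from ring double bonds plus a heteroatom lone pair. 10 = 4(2)+2, so the system is aromatic and both rings count as aromatic (indole).
The 5-membered ring with two nitrogens (one N–H, one =N–) is planar and fully conjugated; 2 ring double bonds (4 π electrons) plus a heteroatom lone pair (2) give 6 π electrons. That satisfies 4n+2 with n=1, so it is aromatic (imidazole).
The 6-membered ring has only sp³ atoms, so it is not fully conjugated — not aromatic (cyclohexane).
The 5-membered ring with one sulfur is fully conjugated (every ring atom contributes a p orbital); 2 ring double bonds (4 π electrons) plus a heteroatom lone pair (2) give 6 π electrons. Since 6 = 4n+2 (n=1), it is aromatic (thiophene).
4 of the 5 rings are aromatic. Total: 4.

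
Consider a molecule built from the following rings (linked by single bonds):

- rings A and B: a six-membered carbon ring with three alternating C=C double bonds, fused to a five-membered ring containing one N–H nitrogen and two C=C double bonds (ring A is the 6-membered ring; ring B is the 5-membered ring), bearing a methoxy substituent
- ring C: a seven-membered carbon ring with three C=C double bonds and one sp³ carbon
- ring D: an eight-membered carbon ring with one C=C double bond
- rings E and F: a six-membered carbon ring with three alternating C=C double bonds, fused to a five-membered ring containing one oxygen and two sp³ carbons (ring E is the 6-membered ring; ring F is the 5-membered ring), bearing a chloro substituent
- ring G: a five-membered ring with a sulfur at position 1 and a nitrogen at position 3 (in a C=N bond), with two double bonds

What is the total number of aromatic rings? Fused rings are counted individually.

4

Rings A and B form a fused bicyclic system (with one N–H) with 9 sp² atoms and 10 π electrons from ring double bonds plus a heteroatom lone pair. 10 = 4(2)+2, so the system is aromatic and both rings count as aromatic (indole).
Ring C has one sp³ carbon, so it is not fully conjugated — not aromatic (cycloheptatriene).
Ring D has six sp³ carbons, so it is not fully conjugated — not aromatic (cyclooctene).
Ring E is fully conjugated (every ring atom contributes a p orbital); 3 ring double bonds give 6 π electrons. 6 = 4(1)+2, so ring E is aromatic (benzene ring).
Ring F has two sp³ carbons, so it is not fully conjugated — not aromatic (oxolane ring).
Ring G is fully conjugated (every ring atom contributes a p orbital); 2 ring double bonds (4 π electrons) plus a heteroatom lone pair (2) give 6 π electrons. 6 = 4(1)+2, so ring G is aromatic (thiazole).
Aromatic: A, B, E, G. Total: 4.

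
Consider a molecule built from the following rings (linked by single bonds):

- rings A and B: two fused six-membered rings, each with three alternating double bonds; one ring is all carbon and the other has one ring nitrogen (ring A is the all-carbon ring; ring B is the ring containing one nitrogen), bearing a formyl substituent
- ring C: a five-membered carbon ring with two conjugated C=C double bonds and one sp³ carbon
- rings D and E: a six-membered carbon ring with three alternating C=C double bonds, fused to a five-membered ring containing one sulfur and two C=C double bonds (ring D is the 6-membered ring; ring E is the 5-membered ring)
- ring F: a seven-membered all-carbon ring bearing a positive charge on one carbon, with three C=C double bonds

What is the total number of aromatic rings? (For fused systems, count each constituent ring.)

Rings A and B form a fused bicyclic system (with one nitrogen) with 10 sp² atoms and 10 π electrons from ring double bonds. 10 = 4(2)+2, so the system is aromatic and both rings count as aromatic (quinoline).
Ring C has one sp³ carbon, so it is not fully conjugated — not aromatic (cyclopentadiene).
Rings D and E form a fused bicyclic system (with one sulfur) with 9 sp² atoms and 10 π electrons from ring double bonds plus a heteroatom lone pair. 10 = 4(2)+2, so the system is aromatic and both rings count as aromatic (benzothiophene).
Ring F has a continuous p-orbital overlap around the ring; 3 ring double bonds (6 π electrons) plus the carbocation's empty p orbital (0, but keeps the ring conjugated) give 6 π electrons. 6 = 4(1)+2, so ring F is aromatic (tropylium cation).
Aromatic: A, B, D, E, F. Total: 5.

5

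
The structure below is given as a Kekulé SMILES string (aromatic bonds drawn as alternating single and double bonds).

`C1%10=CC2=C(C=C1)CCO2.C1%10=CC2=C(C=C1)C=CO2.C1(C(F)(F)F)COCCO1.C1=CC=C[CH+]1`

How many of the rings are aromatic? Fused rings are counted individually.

3

The SMILES encodes a six-membered carbon ring with three alternating C=C double bonds, fused to a five-membered ring containing one oxygen and two sp³ carbons; a six-membered carbon ring with three alternating C=C double bonds, fused to a five-membered ring containing one oxygen and two C=C double bonds; a six-membered saturated ring with oxygens at positions 1 and 4; a five-membered all-carbon ring bearing a positive charge on one carbon, with two C=C double bonds.
The 6-membered ring has a continuous p-orbital overlap around the ring; 3 ring double bonds give 6 π electrons. Since 6 = 4n+2 (n=1), it is aromatic (benzene ring).
The 5-membered ring with one oxygen has two sp³ carbons, so it is not fully conjugated — not aromatic (oxolane ring).
The fused 6/5-membered bicyclic (with one oxygen) is a single π system with 9 sp² atoms and 10 π electrons from ring double bonds plus a heteroatom lone pair. 10 = 4(2)+2, so the system is aromatic and both rings count as aromatic (benzofuran).
The 6-membered ring with two oxygens (1,4) has only sp³ atoms, so it is not fully conjugated — not aromatic (1,4-dioxane).
The 5-membered ring has only sp² ring atoms; a planar conformation would have a fully conjugated π system of 4 electrons. But 4 = 4(1), which is 4n not 4n+2, so it is not aromatic (cyclopentadienyl cation).
3 of the 6 rings are aromatic. Total: 3.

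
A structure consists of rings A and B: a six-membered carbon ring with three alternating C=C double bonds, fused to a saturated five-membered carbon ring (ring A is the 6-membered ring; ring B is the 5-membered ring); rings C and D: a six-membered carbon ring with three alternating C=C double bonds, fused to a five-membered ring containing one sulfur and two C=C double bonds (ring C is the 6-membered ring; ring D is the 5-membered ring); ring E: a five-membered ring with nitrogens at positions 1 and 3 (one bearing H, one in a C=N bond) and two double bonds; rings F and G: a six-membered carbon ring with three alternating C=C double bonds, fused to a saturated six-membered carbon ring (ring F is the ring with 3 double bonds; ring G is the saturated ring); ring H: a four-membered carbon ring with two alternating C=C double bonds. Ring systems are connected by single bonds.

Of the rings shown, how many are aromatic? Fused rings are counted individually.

Ring A is fully conjugated (every ring atom contributes a p orbital); 3 ring double bonds give 6 π electrons. 6 = 4(1)+2, so ring A is aromatic (benzene ring).
Ring B has three sp³ carbons, so it is not fully conjugated — not aromatic (cyclopentane ring).
Rings C and D form a fused bicyclic system (with one sulfur) with 9 sp² atoms and 10 π electrons from ring double bonds plus a heteroatom lone pair. 10 = 4(2)+2, so the system is aromatic and both rings count as aromatic (benzothiophene).
Ring E is fully conjugated (every ring atom contributes a p orbital); 2 ring double bonds (4 π electrons) plus a heteroatom lone pair (2) give 6 π electrons. Since 6 = 4n+2 (n=1), ring E is aromatic (imidazole).
Ring F has a continuous p-orbital overlap around the ring; 3 ring double bonds give 6 π electrons. 6 = 4(1)+2, so ring F is aromatic (benzene ring).
Ring G has four sp³ carbons, so it is not fully conjugated — not aromatic (cyclohexane ring).
Ring H has only sp² ring atoms; a planar conformation would have a fully conjugated π system of 4 electrons. But 4 = 4(1), which is 4n not 4n+2, so ring H is not aromatic (cyclobutadiene) — cyclobutadiene is antiaromatic and distorts to a rectangle.
Aromatic: A, C, D, E, F. Total: 5.

5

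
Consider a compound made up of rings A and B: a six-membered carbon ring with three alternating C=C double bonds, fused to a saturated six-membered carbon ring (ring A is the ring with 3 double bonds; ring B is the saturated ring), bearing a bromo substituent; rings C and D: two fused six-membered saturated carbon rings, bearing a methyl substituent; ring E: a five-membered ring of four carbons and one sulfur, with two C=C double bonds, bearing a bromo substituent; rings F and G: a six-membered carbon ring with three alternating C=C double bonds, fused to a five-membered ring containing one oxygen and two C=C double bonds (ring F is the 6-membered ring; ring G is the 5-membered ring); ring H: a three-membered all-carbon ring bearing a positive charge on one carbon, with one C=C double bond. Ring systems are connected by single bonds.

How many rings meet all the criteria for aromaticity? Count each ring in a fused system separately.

5

Ring A is fully conjugated (every ring atom contributes a p orbital); 3 ring double bonds give 6 π electrons. Since 6 = 4n+2 (n=1), ring A is aromatic (benzene ring).
Ring B has four sp³ carbons, so it is not fully conjugated — not aromatic (cyclohexane ring).
Ring C has only sp³ atoms, so it is not fully conjugated — not aromatic (cyclohexane ring).
Ring D has only sp³ atoms, so it is not fully conjugated — not aromatic (cyclohexane ring).
Ring E has a continuous p-orbital overlap around the ring; 2 ring double bonds (4 π electrons) plus a heteroatom lone pair (2) give 6 π electrons. 6 = 4(1)+2, so ring E is aromatic (thiophene).
Rings F and G form a fused bicyclic system (with one oxygen) with 9 sp² atoms and 10 π electrons from ring double bonds plus a heteroatom lone pair. 10 = 4(2)+2, so the system is aromatic and both rings count as aromatic (benzofuran).
Ring H is planar and fully conjugated; 1 ring double bond (2 π electrons) plus the carbocation's empty p orbital (0, but keeps the ring conjugated) give 2 π electrons. 2 = 4(0)+2, so ring H is aromatic (cyclopropenyl cation).
Aromatic: A, E, F, G, H. Total: 5.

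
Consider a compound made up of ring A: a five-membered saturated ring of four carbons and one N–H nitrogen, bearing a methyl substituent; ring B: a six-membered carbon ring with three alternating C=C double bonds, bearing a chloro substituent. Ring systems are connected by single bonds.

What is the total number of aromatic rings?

Ring A has only sp³ atoms, so it is not fully conjugated — not aromatic (pyrrolidine).
Ring B is fully conjugated (every ring atom contributes a p orbital); 3 ring double bonds give 6 π electrons. 6 = 4(1)+2, so ring B is aromatic (benzene).
Aromatic: B. Total: 1.

1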